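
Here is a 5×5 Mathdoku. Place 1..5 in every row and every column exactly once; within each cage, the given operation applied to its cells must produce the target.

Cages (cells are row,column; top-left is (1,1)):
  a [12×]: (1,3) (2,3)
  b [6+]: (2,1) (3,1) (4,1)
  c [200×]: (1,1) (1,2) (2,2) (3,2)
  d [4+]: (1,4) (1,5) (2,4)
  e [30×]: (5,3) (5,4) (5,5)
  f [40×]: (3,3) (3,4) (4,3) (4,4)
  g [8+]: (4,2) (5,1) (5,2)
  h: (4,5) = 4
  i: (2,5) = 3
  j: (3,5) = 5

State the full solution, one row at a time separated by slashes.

Cage c needs product 200, so (1,1) = 5.
The 3 cells of cage d must have sum 4, which forces (1,4) = 2.
Cage d has sum 4, leaving (1,5) = 1.
Cage d has sum 4, leaving (2,4) = 1.
Cage i is given, which forces (2,5) = 3.
Cage j is given; hence (3,5) = 5.
H is a freebie, which forces (4,5) = 4.
Column 5 already has 5, so (5,5) = 2.
Row 1 already has 2, leaving (1,2) = 4.
Cage a's pair has product 12; hence (1,3) = 3.
Row 2 now contains 3; hence (2,1) = 2.
The 4 cells of cage c must have product 200, leaving (2,2) = 5.
Row 2 now contains 3, leaving (2,3) = 4.
Cage c needs product 200, so (3,2) = 2.
Row 3 now contains 2; hence (3,3) = 1.
Row 3 already has 5, leaving (3,4) = 4.
Column 3 already has 1; hence (4,3) = 2.
Row 4 now contains 4, so (4,4) = 5.
Column 3 already has 3, which forces (5,3) = 5.
Column 4 now contains 5, which forces (5,4) = 3.
Row 3 already has 1, so (3,1) = 3.
Cage b has sum 6, leaving (4,1) = 1.
Cage g needs sum 8, so (4,2) = 3.
Cage g has sum 8; hence (5,1) = 4.
Row 5 now contains 3, so (5,2) = 1.

5 4 3 2 1 / 2 5 4 1 3 / 3 2 1 4 5 / 1 3 2 5 4 / 4 1 5 3 2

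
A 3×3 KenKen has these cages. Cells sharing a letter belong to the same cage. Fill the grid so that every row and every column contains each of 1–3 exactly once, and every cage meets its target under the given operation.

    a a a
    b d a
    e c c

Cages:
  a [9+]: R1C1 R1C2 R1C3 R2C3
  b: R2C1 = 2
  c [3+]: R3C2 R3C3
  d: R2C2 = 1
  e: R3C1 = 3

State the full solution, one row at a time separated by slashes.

Cage b is a single given cell, so R2C1 = 2.
Cage d is a single given cell; hence R2C2 = 1.
Cage a needs sum 9; hence R2C3 = 3.
Cage e is given, which forces R3C1 = 3.
Column 2 already has 1, leaving R3C2 = 2.
Row 3 now contains 2, leaving R3C3 = 1.
3 is placed in column 1; hence R1C1 = 1.
Column 2 already has 2, which forces R1C2 = 3.
Column 3 now contains 1, leaving R1C3 = 2.

1 3 2 / 2 1 3 / 3 2 1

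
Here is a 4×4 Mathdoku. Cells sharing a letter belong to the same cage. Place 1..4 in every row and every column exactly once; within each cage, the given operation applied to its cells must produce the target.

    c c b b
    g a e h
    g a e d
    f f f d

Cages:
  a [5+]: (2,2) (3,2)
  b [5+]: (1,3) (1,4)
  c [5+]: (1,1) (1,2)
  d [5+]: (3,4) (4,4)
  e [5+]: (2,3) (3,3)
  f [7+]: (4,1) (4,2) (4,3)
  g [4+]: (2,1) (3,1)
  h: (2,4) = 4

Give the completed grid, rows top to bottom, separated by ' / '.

Cage h is given, which forces (2,4) = 4.
Row 3 needs a 1, and only (3,1) is open for it.
Column 1 now contains 1; hence (2,1) = 3.
In row 3, 2 can only go at (3,4), so (3,4) = 2.
2 is placed in column 4, which forces (4,4) = 3.
Cage b needs two cells with sum 5, which forces (1,3) = 4.
Column 4 now contains 3; hence (1,4) = 1.
Column 3 already has 4; hence (3,3) = 3.
4 is placed in row 1, which forces (1,1) = 2.
Row 1 now contains 1; hence (1,2) = 3.
Cage a needs two cells with sum 5; hence (2,2) = 1.
Cage e needs two cells with sum 5, which forces (2,3) = 2.
Row 3 already has 3, so (3,2) = 4.
2 is placed in column 1, so (4,1) = 4.
4 is placed in column 2, leaving (4,2) = 2.
Column 3 now contains 2, which forces (4,3) = 1.

2 3 4 1 / 3 1 2 4 / 1 4 3 2 / 4 2 1 3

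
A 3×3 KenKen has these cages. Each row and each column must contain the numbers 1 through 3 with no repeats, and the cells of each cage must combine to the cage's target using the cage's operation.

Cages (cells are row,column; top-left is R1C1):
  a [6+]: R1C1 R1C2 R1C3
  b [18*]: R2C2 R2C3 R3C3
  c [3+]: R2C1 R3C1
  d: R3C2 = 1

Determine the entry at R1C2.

2

The 3 cells of cage b must have product 18, so R2C2 = 3.
Cage b has product 18, so R2C3 = 2.
Cage d is a single given cell, leaving R3C2 = 1.
The 3 cells of cage b must have product 18, leaving R3C3 = 3.
Cage a has sum 6, so R1C1 = 3.
Column 2 already has 1, which forces R1C2 = 2.
Column 3 already has 3, so R1C3 = 1.
Row 2 already has 2; hence R2C1 = 1.
Row 3 already has 1; hence R3C1 = 2.
Completed grid: 3 2 1 / 1 3 2 / 2 1 3.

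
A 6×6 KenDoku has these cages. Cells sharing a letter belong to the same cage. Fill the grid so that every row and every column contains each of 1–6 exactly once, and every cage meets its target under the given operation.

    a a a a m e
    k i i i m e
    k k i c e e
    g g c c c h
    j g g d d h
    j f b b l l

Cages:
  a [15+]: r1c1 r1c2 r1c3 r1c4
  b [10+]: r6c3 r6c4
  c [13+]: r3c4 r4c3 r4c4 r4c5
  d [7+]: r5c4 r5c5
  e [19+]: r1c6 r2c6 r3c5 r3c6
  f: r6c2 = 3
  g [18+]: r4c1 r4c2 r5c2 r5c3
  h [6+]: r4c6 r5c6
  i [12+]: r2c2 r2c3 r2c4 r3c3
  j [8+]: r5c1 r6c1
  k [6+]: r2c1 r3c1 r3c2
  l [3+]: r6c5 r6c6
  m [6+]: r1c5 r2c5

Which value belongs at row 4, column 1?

Cage f is given, so r6c2 = 3.
In row 6, 5 can only go at r6c1, so r6c1 = 5.
Cage j's pair has sum 8; hence r5c1 = 3.
Cage k has sum 6, which forces r2c1 = 1.
The 3 cells of cage k must have sum 6, so r3c1 = 4.
Cage k has sum 6, so r3c2 = 1.
In row 2, 6 can only go at r2c6, so r2c6 = 6.
The only place for 3 in column 5 is r4c5.
The only place for 6 in row 3 is r3c5.
In column 6, 3 can only go at r3c6, so r3c6 = 3.
Cage e has sum 19; hence r1c6 = 4.
3 is placed in row 3, which forces r3c3 = 2.
2 is placed in row 3, which forces r3c4 = 5.
The 4 cells of cage a must have sum 15, leaving r1c1 = 6.
Cage a needs sum 15, which forces r1c2 = 5.
Column 2 now contains 5, leaving r2c2 = 2.
Row 2 now contains 2; hence r2c4 = 3.
6 is placed in column 1, leaving r4c1 = 2.
Cage a needs sum 15, so r1c3 = 3.
3 is placed in column 4, which forces r1c4 = 1.
Row 1 now contains 1, leaving r1c5 = 2.
3 is placed in row 2, which forces r2c3 = 5.
5 is placed in row 2, so r2c5 = 4.
Cage g needs sum 18; hence r4c2 = 6.
Column 4 already has 1, so r4c4 = 4.
The 4 cells of cage g must have sum 18, which forces r5c2 = 4.
Cage g needs sum 18; hence r5c3 = 6.
6 is placed in row 5; hence r5c4 = 2.
Column 3 now contains 6; hence r6c3 = 4.
4 is placed in column 4; hence r6c4 = 6.
Column 5 already has 2, which forces r6c5 = 1.
Row 6 already has 1; hence r6c6 = 2.
Row 4 now contains 4, leaving r4c3 = 1.
Row 4 already has 1, so r4c6 = 5.
Column 5 now contains 1, so r5c5 = 5.
Column 6 already has 5; hence r5c6 = 1.
Filled in: 6 5 3 1 2 4 / 1 2 5 3 4 6 / 4 1 2 5 6 3 / 2 6 1 4 3 5 / 3 4 6 2 5 1 / 5 3 4 6 1 2.

2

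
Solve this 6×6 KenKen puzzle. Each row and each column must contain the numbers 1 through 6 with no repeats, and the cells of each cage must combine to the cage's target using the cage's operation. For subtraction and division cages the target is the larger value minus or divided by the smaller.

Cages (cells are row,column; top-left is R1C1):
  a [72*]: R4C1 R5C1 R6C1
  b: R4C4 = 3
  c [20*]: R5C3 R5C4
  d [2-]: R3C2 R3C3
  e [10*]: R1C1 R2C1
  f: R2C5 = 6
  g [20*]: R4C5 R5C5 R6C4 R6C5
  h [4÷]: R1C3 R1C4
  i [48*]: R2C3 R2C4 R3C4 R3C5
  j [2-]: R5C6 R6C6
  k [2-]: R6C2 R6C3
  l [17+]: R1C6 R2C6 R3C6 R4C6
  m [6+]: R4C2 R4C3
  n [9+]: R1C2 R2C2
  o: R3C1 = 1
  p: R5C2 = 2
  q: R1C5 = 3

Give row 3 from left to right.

1 5 3 6 4 2

Cage q is given, leaving R1C5 = 3.
Cage f is a single given cell, which forces R2C5 = 6.
O is a freebie, so R3C1 = 1.
Cage b is a single given cell, which forces R4C4 = 3.
Cage p is a single given cell, which forces R5C2 = 2.
The only place for 5 in column 4 is R5C4.
Row 5 already has 5; hence R5C3 = 4.
Row 5 now contains 4; hence R5C5 = 1.
Column 3 now contains 4; hence R1C3 = 1.
The two cells of cage h must have quotient 4, so R1C4 = 4.
Column 4 already has 4; hence R3C4 = 6.
Cage i has product 48; hence R2C3 = 2.
Cage i has product 48, so R2C4 = 1.
Cage i needs product 48; hence R3C5 = 4.
Column 3 now contains 2, so R4C3 = 5.
Row 4 already has 5, so R4C5 = 2.
1 is placed in column 4, so R6C4 = 2.
4 is placed in column 5, leaving R6C5 = 5.
Cage e needs two cells with product 10, which forces R1C1 = 2.
2 is placed in row 2, leaving R2C1 = 5.
Row 2 already has 5; hence R2C6 = 4.
Cage d needs two cells with difference 2, leaving R3C2 = 5.
5 is placed in column 3, so R3C3 = 3.
Row 3 already has 5, so R3C6 = 2.
Cage m's pair has sum 6, leaving R4C2 = 1.
Column 6 already has 4, so R4C6 = 6.
Column 6 now contains 6; hence R5C6 = 3.
Column 2 already has 1; hence R6C2 = 4.
Column 3 already has 3, so R6C3 = 6.
Column 6 already has 4, which forces R6C6 = 1.
Column 2 now contains 5, leaving R1C2 = 6.
Column 6 now contains 6, so R1C6 = 5.
Row 2 already has 4, so R2C2 = 3.
Row 4 already has 6, so R4C1 = 4.
3 is placed in row 5, so R5C1 = 6.
6 is placed in row 6, so R6C1 = 3.
Filled in: 2 6 1 4 3 5 / 5 3 2 1 6 4 / 1 5 3 6 4 2 / 4 1 5 3 2 6 / 6 2 4 5 1 3 / 3 4 6 2 5 1.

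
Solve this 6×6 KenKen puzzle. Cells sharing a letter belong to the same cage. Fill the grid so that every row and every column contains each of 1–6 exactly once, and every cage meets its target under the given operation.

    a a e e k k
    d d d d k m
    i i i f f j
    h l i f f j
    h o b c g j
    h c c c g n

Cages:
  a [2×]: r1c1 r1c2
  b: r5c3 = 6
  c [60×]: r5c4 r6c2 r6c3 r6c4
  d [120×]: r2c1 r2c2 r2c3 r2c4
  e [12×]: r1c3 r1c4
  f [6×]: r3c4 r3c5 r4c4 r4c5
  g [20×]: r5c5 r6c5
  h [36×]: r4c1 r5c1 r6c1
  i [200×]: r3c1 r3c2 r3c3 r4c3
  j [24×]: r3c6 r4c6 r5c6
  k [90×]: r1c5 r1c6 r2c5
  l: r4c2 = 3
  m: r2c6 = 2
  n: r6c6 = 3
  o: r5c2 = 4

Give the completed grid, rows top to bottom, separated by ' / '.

M is a freebie, so r2c6 = 2.
L is a freebie, leaving r4c2 = 3.
Cage i needs product 200, which forces r4c3 = 5.
O is a freebie; hence r5c2 = 4.
Cage b is a single given cell, leaving r5c3 = 6.
Row 5 now contains 4, which forces r5c5 = 5.
Column 5 now contains 5; hence r6c5 = 4.
N is a freebie, which forces r6c6 = 3.
Cage k has product 90; hence r1c6 = 5.
Cage h has product 36; hence r5c1 = 3.
Column 6 already has 3, which forces r5c6 = 1.
Row 5 now contains 1, which forces r5c4 = 2.
The 4 cells of cage c must have product 60, so r6c3 = 1.
1 is placed in column 3; hence r2c3 = 4.
Column 3 now contains 4; hence r3c3 = 2.
The 4 cells of cage f must have product 6, which forces r3c4 = 3.
Cage f needs product 6, leaving r3c5 = 1.
Column 4 now contains 2, leaving r4c4 = 1.
The 4 cells of cage f must have product 6, so r4c5 = 2.
2 is placed in column 3, so r1c3 = 3.
Cage e's pair has product 12, leaving r1c4 = 4.
Row 1 now contains 3, so r1c5 = 6.
6 is placed in column 5, leaving r2c5 = 3.
Cage i has product 200; hence r3c1 = 4.
Row 3 already has 2, which forces r3c2 = 5.
Row 3 now contains 4, which forces r3c6 = 6.
Row 4 already has 2, which forces r4c1 = 6.
Column 6 already has 6, so r4c6 = 4.
Cage h has product 36; hence r6c1 = 2.
Column 2 already has 5, so r6c2 = 6.
6 is placed in row 6; hence r6c4 = 5.
Column 1 already has 2, which forces r1c1 = 1.
The two cells of cage a must have product 2; hence r1c2 = 2.
The 4 cells of cage d must have product 120, leaving r2c1 = 5.
Column 2 now contains 6, so r2c2 = 1.
5 is placed in column 4, which forces r2c4 = 6.

1 2 3 4 6 5 / 5 1 4 6 3 2 / 4 5 2 3 1 6 / 6 3 5 1 2 4 / 3 4 6 2 5 1 / 2 6 1 5 4 3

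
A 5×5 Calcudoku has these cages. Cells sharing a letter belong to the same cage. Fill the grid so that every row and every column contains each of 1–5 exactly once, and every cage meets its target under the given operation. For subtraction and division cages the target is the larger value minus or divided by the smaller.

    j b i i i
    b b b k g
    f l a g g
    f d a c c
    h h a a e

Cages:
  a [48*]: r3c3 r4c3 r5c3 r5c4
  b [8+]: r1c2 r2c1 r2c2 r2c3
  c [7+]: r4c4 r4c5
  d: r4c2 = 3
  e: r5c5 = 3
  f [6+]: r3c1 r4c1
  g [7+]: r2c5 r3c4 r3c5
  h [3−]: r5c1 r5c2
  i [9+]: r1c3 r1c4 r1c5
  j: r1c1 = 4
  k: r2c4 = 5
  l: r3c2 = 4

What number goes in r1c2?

2

Cage j is a single given cell, which forces r1c1 = 4.
K is a freebie, so r2c4 = 5.
L is a freebie, which forces r3c2 = 4.
Cage d is a single given cell, so r4c2 = 3.
E is a freebie, which forces r5c5 = 3.
The 4 cells of cage a must have product 48, which forces r3c3 = 3.
Cage c's pair has sum 7, so r4c4 = 2.
Cage c's pair has sum 7; hence r4c5 = 5.
Column 4 already has 2, which forces r5c4 = 4.
Cage i needs sum 9, so r1c3 = 5.
The 3 cells of cage i must have sum 9, so r1c4 = 3.
Column 5 already has 5; hence r1c5 = 1.
The 3 cells of cage g must have sum 7, which forces r2c5 = 4.
Cage f's pair has sum 6, which forces r3c1 = 5.
Column 4 already has 2, so r3c4 = 1.
The 3 cells of cage g must have sum 7, leaving r3c5 = 2.
Row 4 now contains 5, leaving r4c1 = 1.
Row 4 now contains 2; hence r4c3 = 4.
Column 1 already has 5, which forces r5c1 = 2.
2 is placed in row 5, leaving r5c2 = 5.
4 is placed in row 5, leaving r5c3 = 1.
1 is placed in row 1, which forces r1c2 = 2.
1 is placed in column 1; hence r2c1 = 3.
The 4 cells of cage b must have sum 8; hence r2c2 = 1.
Row 2 now contains 4; hence r2c3 = 2.
Completed grid: 4 2 5 3 1 / 3 1 2 5 4 / 5 4 3 1 2 / 1 3 4 2 5 / 2 5 1 4 3.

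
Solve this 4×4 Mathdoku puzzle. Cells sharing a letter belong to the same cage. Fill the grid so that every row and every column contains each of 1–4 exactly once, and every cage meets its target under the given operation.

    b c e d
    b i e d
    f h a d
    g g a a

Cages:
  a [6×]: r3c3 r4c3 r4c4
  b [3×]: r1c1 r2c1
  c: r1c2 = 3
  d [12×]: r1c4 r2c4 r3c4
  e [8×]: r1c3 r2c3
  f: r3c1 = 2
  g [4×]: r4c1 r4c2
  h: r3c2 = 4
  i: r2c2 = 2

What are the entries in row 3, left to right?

Cage c is given; hence r1c2 = 3.
I is a freebie, which forces r2c2 = 2.
Row 2 now contains 2; hence r2c3 = 4.
F is a freebie, which forces r3c1 = 2.
Cage h is given, leaving r3c2 = 4.
Column 2 already has 4, so r4c2 = 1.
Row 1 now contains 3, so r1c1 = 1.
Column 3 already has 4, which forces r1c3 = 2.
Cage d has product 12, leaving r1c4 = 4.
Cage b's pair has product 3, so r2c1 = 3.
Row 2 already has 3; hence r2c4 = 1.
Cage a has product 6, which forces r3c3 = 1.
Column 4 now contains 1, leaving r3c4 = 3.
1 is placed in row 4, which forces r4c1 = 4.
2 is placed in column 3, which forces r4c3 = 3.
Column 4 now contains 3; hence r4c4 = 2.
Completed grid: 1 3 2 4 / 3 2 4 1 / 2 4 1 3 / 4 1 3 2.

2 4 1 3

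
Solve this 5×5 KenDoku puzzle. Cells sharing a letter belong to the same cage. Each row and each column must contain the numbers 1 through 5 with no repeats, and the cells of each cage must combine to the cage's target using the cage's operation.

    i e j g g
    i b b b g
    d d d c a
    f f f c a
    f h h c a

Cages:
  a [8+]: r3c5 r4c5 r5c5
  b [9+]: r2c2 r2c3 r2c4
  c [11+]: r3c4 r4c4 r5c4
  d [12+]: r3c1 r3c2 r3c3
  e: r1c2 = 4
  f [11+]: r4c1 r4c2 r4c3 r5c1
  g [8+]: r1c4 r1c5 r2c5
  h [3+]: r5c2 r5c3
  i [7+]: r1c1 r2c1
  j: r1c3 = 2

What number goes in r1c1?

5

E is a freebie, which forces r1c2 = 4.
Cage j is a single given cell, which forces r1c3 = 2.
2 is placed in column 3, leaving r5c3 = 1.
Row 5 already has 1; hence r5c2 = 2.
In row 3, 1 can only go at r3c5, so r3c5 = 1.
Cage g has sum 8, so r1c4 = 1.
In row 2, 1 can only go at r2c2, so r2c2 = 1.
The 4 cells of cage f must have sum 11, which forces r4c1 = 1.
1 is placed in column 2, which forces r4c2 = 3.
Cage f needs sum 11, leaving r4c3 = 4.
4 is placed in row 4, which forces r4c5 = 2.
The 4 cells of cage f must have sum 11, leaving r5c1 = 3.
Column 1 already has 3, so r1c1 = 5.
The 3 cells of cage g must have sum 8, so r1c5 = 3.
The two cells of cage i must have sum 7, so r2c1 = 2.
Column 5 already has 2; hence r2c5 = 4.
The 3 cells of cage d must have sum 12, so r3c1 = 4.
3 is placed in column 2, leaving r3c2 = 5.
Cage d needs sum 12, leaving r3c3 = 3.
Cage c has sum 11, so r3c4 = 2.
Row 4 already has 2, which forces r4c4 = 5.
Cage c needs sum 11, so r5c4 = 4.
Cage a has sum 8; hence r5c5 = 5.
Column 3 now contains 3; hence r2c3 = 5.
Column 4 now contains 5, leaving r2c4 = 3.
The full grid is 5 4 2 1 3 / 2 1 5 3 4 / 4 5 3 2 1 / 1 3 4 5 2 / 3 2 1 4 5.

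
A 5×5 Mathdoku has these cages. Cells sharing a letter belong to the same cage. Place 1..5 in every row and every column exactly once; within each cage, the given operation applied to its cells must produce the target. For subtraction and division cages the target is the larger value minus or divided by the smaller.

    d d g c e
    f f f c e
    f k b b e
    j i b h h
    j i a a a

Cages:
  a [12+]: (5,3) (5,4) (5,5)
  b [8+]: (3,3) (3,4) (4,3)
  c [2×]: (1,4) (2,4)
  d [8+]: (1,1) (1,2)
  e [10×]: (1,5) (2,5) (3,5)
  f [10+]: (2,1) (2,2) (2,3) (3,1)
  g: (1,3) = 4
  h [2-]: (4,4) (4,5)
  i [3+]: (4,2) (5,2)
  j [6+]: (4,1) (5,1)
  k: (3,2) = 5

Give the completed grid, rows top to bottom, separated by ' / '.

5 3 4 2 1 / 3 4 2 1 5 / 1 5 3 4 2 / 4 2 1 5 3 / 2 1 5 3 4

Cage g is given, leaving (1,3) = 4.
K is a freebie, which forces (3,2) = 5.
The two cells of cage d must have sum 8, so (1,1) = 5.
Column 2 now contains 5, which forces (1,2) = 3.
Cage e needs product 10, leaving (2,5) = 5.
Row 5 needs a 1, and only (5,2) is open for it.
Column 2 already has 1; hence (4,2) = 2.
2 is placed in column 2, which forces (2,2) = 4.
Row 4 already has 2; hence (4,1) = 4.
The two cells of cage j must have sum 6, so (5,1) = 2.
Cage f has sum 10; hence (2,3) = 2.
Row 2 now contains 2, so (2,4) = 1.
Column 4 now contains 1, which forces (1,4) = 2.
Row 1 already has 2; hence (1,5) = 1.
1 is placed in row 2, which forces (2,1) = 3.
The 4 cells of cage f must have sum 10, leaving (3,1) = 1.
Row 3 already has 1, leaving (3,3) = 3.
2 is placed in column 4; hence (3,4) = 4.
Column 5 already has 1; hence (3,5) = 2.
Column 5 already has 1, so (4,5) = 3.
Column 3 now contains 3, which forces (5,3) = 5.
Row 5 already has 5, leaving (5,4) = 3.
Column 5 already has 3, leaving (5,5) = 4.
5 is placed in column 3, which forces (4,3) = 1.
Row 4 now contains 3; hence (4,4) = 5.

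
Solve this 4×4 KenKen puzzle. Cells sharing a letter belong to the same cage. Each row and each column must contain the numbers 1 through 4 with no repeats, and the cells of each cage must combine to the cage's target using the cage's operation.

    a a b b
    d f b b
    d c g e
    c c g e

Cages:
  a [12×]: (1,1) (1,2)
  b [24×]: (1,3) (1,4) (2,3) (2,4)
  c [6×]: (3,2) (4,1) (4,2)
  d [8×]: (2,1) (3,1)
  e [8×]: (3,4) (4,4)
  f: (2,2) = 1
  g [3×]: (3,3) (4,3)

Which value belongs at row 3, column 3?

Cage f is given, so (2,2) = 1.
Cage c has product 6; hence (4,1) = 1.
Row 4 already has 1, so (4,3) = 3.
Cage c needs product 6; hence (3,2) = 3.
3 is placed in column 3; hence (3,3) = 1.
3 is placed in row 4, so (4,2) = 2.
2 is placed in row 4; hence (4,4) = 4.
Cage a's pair has product 12, so (1,1) = 3.
Column 2 already has 3, which forces (1,2) = 4.
Row 1 already has 4; hence (1,3) = 2.
The 4 cells of cage b must have product 24, which forces (1,4) = 1.
Column 3 already has 2, which forces (2,3) = 4.
Cage b needs product 24, which forces (2,4) = 3.
4 is placed in column 4, so (3,4) = 2.
Row 2 already has 4, which forces (2,1) = 2.
Row 3 already has 2, so (3,1) = 4.
Filled in: 3 4 2 1 / 2 1 4 3 / 4 3 1 2 / 1 2 3 4.

1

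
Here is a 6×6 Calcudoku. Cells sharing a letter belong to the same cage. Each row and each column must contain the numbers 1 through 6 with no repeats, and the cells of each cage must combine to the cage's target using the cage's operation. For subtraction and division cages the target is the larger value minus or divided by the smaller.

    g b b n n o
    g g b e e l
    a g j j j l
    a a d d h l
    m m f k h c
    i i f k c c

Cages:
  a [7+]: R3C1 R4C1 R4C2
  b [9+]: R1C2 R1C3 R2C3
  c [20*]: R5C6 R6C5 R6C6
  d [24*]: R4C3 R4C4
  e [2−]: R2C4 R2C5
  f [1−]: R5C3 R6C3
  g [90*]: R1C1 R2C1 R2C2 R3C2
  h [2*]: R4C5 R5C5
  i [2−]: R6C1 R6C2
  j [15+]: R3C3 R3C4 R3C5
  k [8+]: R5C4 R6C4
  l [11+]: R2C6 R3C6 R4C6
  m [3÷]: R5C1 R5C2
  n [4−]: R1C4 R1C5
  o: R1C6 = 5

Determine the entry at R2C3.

4

Cage o is given, which forces R1C6 = 5.
Cage c has product 20, so R6C5 = 5.
The only place for 5 in row 4 is R4C1.
The 3 cells of cage a must have sum 7, so R3C1 = 1.
Cage a has sum 7; hence R4C2 = 1.
Row 4 already has 1; hence R4C5 = 2.
2 is placed in column 5, leaving R5C5 = 1.
Row 5 now contains 1; hence R5C6 = 4.
Column 6 already has 4, which forces R6C6 = 1.
Cage n needs two cells with difference 4; hence R1C4 = 2.
2 is placed in column 5; hence R1C5 = 6.
6 is placed in column 5, so R3C5 = 4.
Row 1 already has 2, leaving R1C1 = 3.
3 is placed in row 1, so R1C2 = 4.
Row 1 now contains 4; hence R1C3 = 1.
Cage g has product 90; hence R2C1 = 2.
Column 5 now contains 4, so R2C5 = 3.
3 is placed in row 2, so R2C6 = 6.
Column 6 already has 6, leaving R4C6 = 3.
Column 1 already has 2, which forces R5C1 = 6.
Row 5 now contains 6, leaving R5C2 = 2.
The two cells of cage k must have sum 8, leaving R5C4 = 5.
6 is placed in column 1, which forces R6C1 = 4.
Column 2 already has 2, leaving R6C2 = 6.
The two cells of cage k must have sum 8, which forces R6C4 = 3.
3 is placed in row 2; hence R2C2 = 5.
Cage b needs sum 9, so R2C3 = 4.
Column 4 now contains 5; hence R2C4 = 1.
Cage g has product 90, so R3C2 = 3.
Cage j has sum 15; hence R3C3 = 5.
Column 4 now contains 5; hence R3C4 = 6.
Column 6 already has 3, leaving R3C6 = 2.
4 is placed in column 3, which forces R4C3 = 6.
6 is placed in column 4, so R4C4 = 4.
Row 5 now contains 5; hence R5C3 = 3.
Row 6 now contains 3; hence R6C3 = 2.
The full grid is 3 4 1 2 6 5 / 2 5 4 1 3 6 / 1 3 5 6 4 2 / 5 1 6 4 2 3 / 6 2 3 5 1 4 / 4 6 2 3 5 1.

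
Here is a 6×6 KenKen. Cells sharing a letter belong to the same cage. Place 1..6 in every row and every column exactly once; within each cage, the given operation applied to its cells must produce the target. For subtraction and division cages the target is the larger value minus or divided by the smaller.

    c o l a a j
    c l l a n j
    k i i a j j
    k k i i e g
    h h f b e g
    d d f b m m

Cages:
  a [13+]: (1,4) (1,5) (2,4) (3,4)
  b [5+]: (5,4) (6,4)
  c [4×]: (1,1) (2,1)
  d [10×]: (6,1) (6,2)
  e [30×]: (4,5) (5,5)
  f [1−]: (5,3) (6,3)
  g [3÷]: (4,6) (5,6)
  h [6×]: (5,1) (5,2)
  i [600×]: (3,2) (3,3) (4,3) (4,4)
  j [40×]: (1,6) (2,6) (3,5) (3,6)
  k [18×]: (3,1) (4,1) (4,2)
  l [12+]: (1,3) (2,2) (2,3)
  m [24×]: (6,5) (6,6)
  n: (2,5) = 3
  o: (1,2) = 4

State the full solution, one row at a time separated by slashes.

Cage o is given; hence (1,2) = 4.
N is a freebie; hence (2,5) = 3.
Row 1 now contains 4, leaving (1,1) = 1.
Cage c's pair has product 4, leaving (2,1) = 4.
In row 1, 3 can only go at (1,4), so (1,4) = 3.
In row 1, 6 can only go at (1,3), so (1,3) = 6.
The only place for 6 in row 2 is (2,4).
The 4 cells of cage a must have sum 13, so (1,5) = 2.
2 is placed in row 1, which forces (1,6) = 5.
The 4 cells of cage i must have product 600; hence (3,2) = 6.
Cage i has product 600, so (3,3) = 5.
The 4 cells of cage a must have sum 13, leaving (3,4) = 2.
Cage i needs product 600, so (4,3) = 4.
Column 4 now contains 6; hence (4,4) = 5.
Row 4 already has 5, which forces (4,5) = 6.
6 is placed in column 5, leaving (5,5) = 5.
6 is placed in column 5, leaving (6,5) = 4.
Row 6 now contains 4, so (6,6) = 6.
Cage l has sum 12, leaving (2,2) = 5.
Column 3 already has 5, leaving (2,3) = 1.
The 4 cells of cage j must have product 40; hence (2,6) = 2.
Row 3 now contains 6; hence (3,1) = 3.
Column 5 already has 4; hence (3,5) = 1.
The 4 cells of cage j must have product 40, leaving (3,6) = 4.
The 3 cells of cage k must have product 18; hence (4,1) = 2.
Cage k has product 18, which forces (4,2) = 3.
Row 4 already has 3; hence (4,6) = 1.
2 is placed in column 1; hence (5,1) = 6.
Cage b's pair has sum 5, leaving (5,4) = 4.
Column 6 now contains 1; hence (5,6) = 3.
2 is placed in column 1, leaving (6,1) = 5.
5 is placed in column 2, which forces (6,2) = 2.
Row 6 now contains 2, which forces (6,3) = 3.
Row 6 now contains 4; hence (6,4) = 1.
Column 2 already has 2, so (5,2) = 1.
Row 5 now contains 3, leaving (5,3) = 2.

1 4 6 3 2 5 / 4 5 1 6 3 2 / 3 6 5 2 1 4 / 2 3 4 5 6 1 / 6 1 2 4 5 3 / 5 2 3 1 4 6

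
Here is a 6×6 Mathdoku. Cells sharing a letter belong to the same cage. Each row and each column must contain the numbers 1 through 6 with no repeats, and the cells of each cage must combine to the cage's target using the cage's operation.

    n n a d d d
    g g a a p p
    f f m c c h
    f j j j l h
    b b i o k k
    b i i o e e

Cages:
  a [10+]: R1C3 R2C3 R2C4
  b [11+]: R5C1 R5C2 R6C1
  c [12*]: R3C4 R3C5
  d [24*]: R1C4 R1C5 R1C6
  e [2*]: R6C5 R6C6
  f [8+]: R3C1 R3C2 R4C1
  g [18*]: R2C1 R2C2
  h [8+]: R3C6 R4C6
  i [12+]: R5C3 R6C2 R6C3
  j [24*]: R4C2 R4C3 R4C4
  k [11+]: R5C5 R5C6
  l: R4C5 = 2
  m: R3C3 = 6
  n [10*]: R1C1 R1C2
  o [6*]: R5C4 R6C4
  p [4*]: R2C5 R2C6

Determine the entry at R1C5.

Cage m is given, leaving R3C3 = 6.
L is a freebie, leaving R4C5 = 2.
Column 5 already has 2, leaving R6C5 = 1.
1 is placed in row 6, leaving R6C6 = 2.
Column 5 already has 1, so R2C5 = 4.
Cage p's pair has product 4, leaving R2C6 = 1.
4 is placed in column 5, so R3C5 = 3.
Row 3 now contains 3, so R3C6 = 5.
Column 6 already has 5; hence R4C6 = 3.
Column 6 already has 5, so R5C6 = 6.
Cage d has product 24, so R1C4 = 1.
3 is placed in column 5, which forces R1C5 = 6.
Column 6 now contains 6; hence R1C6 = 4.
Row 3 now contains 3, which forces R3C4 = 4.
Cage f has sum 8, which forces R4C1 = 5.
Column 4 already has 4; hence R4C4 = 6.
Column 4 now contains 1, leaving R5C4 = 2.
Row 5 already has 6, so R5C5 = 5.
6 is placed in column 4, so R6C4 = 3.
5 is placed in column 1; hence R1C1 = 2.
Cage n needs two cells with product 10, so R1C2 = 5.
Row 1 now contains 2, which forces R1C3 = 3.
Column 3 already has 3; hence R2C3 = 2.
3 is placed in column 4, which forces R2C4 = 5.
2 is placed in column 1; hence R3C1 = 1.
1 is placed in row 3; hence R3C2 = 2.
Column 3 already has 3, so R5C3 = 1.
The 3 cells of cage j must have product 24; hence R4C2 = 1.
Column 3 already has 1, which forces R4C3 = 4.
Cage b has sum 11, leaving R5C1 = 3.
Row 5 now contains 1, leaving R5C2 = 4.
The 3 cells of cage b must have sum 11, leaving R6C1 = 4.
Cage i has sum 12, which forces R6C2 = 6.
Cage i has sum 12, so R6C3 = 5.
Column 1 now contains 3, so R2C1 = 6.
Column 2 now contains 6, leaving R2C2 = 3.
Filled in: 2 5 3 1 6 4 / 6 3 2 5 4 1 / 1 2 6 4 3 5 / 5 1 4 6 2 3 / 3 4 1 2 5 6 / 4 6 5 3 1 2.

6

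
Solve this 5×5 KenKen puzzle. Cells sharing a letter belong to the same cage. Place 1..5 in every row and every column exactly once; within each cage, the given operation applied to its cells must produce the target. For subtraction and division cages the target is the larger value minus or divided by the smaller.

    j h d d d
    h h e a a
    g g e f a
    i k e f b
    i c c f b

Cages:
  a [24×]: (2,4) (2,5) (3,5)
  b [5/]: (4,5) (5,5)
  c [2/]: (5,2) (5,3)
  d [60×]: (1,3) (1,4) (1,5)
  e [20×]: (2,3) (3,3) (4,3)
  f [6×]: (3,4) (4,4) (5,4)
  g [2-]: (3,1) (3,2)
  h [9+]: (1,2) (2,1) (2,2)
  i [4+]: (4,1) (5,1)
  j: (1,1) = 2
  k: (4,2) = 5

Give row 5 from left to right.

1 4 2 3 5

J is a freebie; hence (1,1) = 2.
Cage k is a single given cell, leaving (4,2) = 5.
Row 4 now contains 5; hence (4,5) = 1.
Column 5 already has 1, so (5,5) = 5.
Row 4 already has 1, so (4,1) = 3.
Row 4 already has 1, which forces (4,3) = 4.
3 is placed in row 4, which forces (4,4) = 2.
Cage i's pair has sum 4, so (5,1) = 1.
Row 5 now contains 1; hence (5,3) = 2.
Row 5 now contains 1, so (5,4) = 3.
Column 4 already has 3, so (2,4) = 4.
Column 4 already has 3, so (3,4) = 1.
2 is placed in row 5; hence (5,2) = 4.
The 3 cells of cage d must have product 60, which forces (1,3) = 3.
4 is placed in column 4, leaving (1,4) = 5.
The 3 cells of cage d must have product 60; hence (1,5) = 4.
Row 2 now contains 4, leaving (2,1) = 5.
Cage e has product 20, leaving (2,3) = 1.
Column 1 now contains 5; hence (3,1) = 4.
Row 3 already has 1, leaving (3,3) = 5.
Row 1 already has 3, which forces (1,2) = 1.
Row 2 already has 1, leaving (2,2) = 3.
Row 2 now contains 3, leaving (2,5) = 2.
The two cells of cage g must have difference 2, leaving (3,2) = 2.
Column 5 now contains 2, leaving (3,5) = 3.
Completed grid: 2 1 3 5 4 / 5 3 1 4 2 / 4 2 5 1 3 / 3 5 4 2 1 / 1 4 2 3 5.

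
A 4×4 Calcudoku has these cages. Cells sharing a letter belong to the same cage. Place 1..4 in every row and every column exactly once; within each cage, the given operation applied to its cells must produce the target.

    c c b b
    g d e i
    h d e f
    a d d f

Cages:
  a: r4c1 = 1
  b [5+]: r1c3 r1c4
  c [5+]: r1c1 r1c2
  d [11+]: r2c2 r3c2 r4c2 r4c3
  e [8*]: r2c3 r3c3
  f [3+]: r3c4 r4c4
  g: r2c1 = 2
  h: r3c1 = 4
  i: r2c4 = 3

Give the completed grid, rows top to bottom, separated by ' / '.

G is a freebie; hence r2c1 = 2.
Row 2 now contains 2, leaving r2c3 = 4.
Cage i is a single given cell, which forces r2c4 = 3.
Cage h is a single given cell, which forces r3c1 = 4.
4 is placed in column 3, leaving r3c3 = 2.
Row 3 now contains 2, which forces r3c4 = 1.
Cage a is a single given cell; hence r4c1 = 1.
Column 3 now contains 2, which forces r4c3 = 3.
Column 4 already has 1, leaving r4c4 = 2.
Column 1 now contains 1, leaving r1c1 = 3.
The two cells of cage c must have sum 5, leaving r1c2 = 2.
Column 3 already has 3, leaving r1c3 = 1.
Column 4 now contains 2, leaving r1c4 = 4.
3 is placed in row 2, which forces r2c2 = 1.
Row 3 now contains 1, so r3c2 = 3.
Row 4 already has 2, leaving r4c2 = 4.

3 2 1 4 / 2 1 4 3 / 4 3 2 1 / 1 4 3 2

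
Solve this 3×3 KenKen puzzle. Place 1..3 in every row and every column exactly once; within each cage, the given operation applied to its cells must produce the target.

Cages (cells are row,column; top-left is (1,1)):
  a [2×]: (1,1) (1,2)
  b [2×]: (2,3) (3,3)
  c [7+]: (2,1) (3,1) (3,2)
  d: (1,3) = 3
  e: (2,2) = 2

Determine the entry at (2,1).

3

Cage d is given, which forces (1,3) = 3.
Cage e is a single given cell, leaving (2,2) = 2.
2 is placed in row 2; hence (2,3) = 1.
Column 2 already has 2, leaving (3,2) = 3.
Column 3 now contains 1, so (3,3) = 2.
Cage a's pair has product 2, which forces (1,1) = 2.
Column 2 already has 2; hence (1,2) = 1.
2 is placed in row 2, which forces (2,1) = 3.
3 is placed in row 3; hence (3,1) = 1.
The full grid is 2 1 3 / 3 2 1 / 1 3 2.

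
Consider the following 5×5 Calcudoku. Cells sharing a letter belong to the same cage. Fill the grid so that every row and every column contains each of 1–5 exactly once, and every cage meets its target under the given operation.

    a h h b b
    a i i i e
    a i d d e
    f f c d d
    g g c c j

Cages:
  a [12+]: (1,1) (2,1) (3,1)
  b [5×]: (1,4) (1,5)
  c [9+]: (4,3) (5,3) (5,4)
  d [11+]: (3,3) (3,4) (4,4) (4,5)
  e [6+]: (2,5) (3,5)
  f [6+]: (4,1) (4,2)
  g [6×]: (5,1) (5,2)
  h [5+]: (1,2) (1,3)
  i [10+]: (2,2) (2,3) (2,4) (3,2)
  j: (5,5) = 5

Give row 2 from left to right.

J is a freebie, which forces (5,5) = 5.
Cage b's pair has product 5, leaving (1,4) = 5.
Column 5 already has 5, which forces (1,5) = 1.
Row 1 needs a 4, and only (1,1) is open for it.
Column 1 needs a 1, and only (4,1) is open for it.
Cage f needs two cells with sum 6, which forces (4,2) = 5.
In row 5, 1 can only go at (5,3), so (5,3) = 1.
The 3 cells of cage c must have sum 9, so (4,3) = 4.
Cage c has sum 9, which forces (5,4) = 4.
Cage d has sum 11, so (3,3) = 5.
The 4 cells of cage d must have sum 11; hence (3,4) = 1.
The 3 cells of cage a must have sum 12, which forces (2,1) = 5.
Cage i needs sum 10, leaving (2,2) = 1.
Row 3 now contains 5, so (3,1) = 3.
Cage i needs sum 10, which forces (3,2) = 4.
Row 3 already has 4, so (3,5) = 2.
Column 5 now contains 2, which forces (4,5) = 3.
Column 1 now contains 3; hence (5,1) = 2.
Row 5 now contains 2, leaving (5,2) = 3.
Column 2 already has 3, which forces (1,2) = 2.
Cage h needs two cells with sum 5, leaving (1,3) = 3.
3 is placed in column 3; hence (2,3) = 2.
2 is placed in row 2; hence (2,4) = 3.
Column 5 now contains 2; hence (2,5) = 4.
Row 4 already has 3, leaving (4,4) = 2.
Filled in: 4 2 3 5 1 / 5 1 2 3 4 / 3 4 5 1 2 / 1 5 4 2 3 / 2 3 1 4 5.

5 1 2 3 4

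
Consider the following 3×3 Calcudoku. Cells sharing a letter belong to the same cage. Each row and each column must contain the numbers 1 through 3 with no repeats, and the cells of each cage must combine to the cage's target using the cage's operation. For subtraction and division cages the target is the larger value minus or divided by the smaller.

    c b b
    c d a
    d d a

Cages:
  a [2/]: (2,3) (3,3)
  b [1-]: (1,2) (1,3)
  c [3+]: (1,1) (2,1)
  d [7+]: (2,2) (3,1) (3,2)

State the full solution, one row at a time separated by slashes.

In row 2, 3 can only go at (2,2), so (2,2) = 3.
Cage d needs sum 7, so (3,1) = 3.
Column 2 already has 3, which forces (3,2) = 1.
Row 3 now contains 1; hence (3,3) = 2.
Column 2 already has 1, so (1,2) = 2.
Column 3 now contains 2, which forces (2,3) = 1.
Row 1 already has 2; hence (1,1) = 1.
Column 3 now contains 1, so (1,3) = 3.
1 is placed in row 2, so (2,1) = 2.

1 2 3 / 2 3 1 / 3 1 2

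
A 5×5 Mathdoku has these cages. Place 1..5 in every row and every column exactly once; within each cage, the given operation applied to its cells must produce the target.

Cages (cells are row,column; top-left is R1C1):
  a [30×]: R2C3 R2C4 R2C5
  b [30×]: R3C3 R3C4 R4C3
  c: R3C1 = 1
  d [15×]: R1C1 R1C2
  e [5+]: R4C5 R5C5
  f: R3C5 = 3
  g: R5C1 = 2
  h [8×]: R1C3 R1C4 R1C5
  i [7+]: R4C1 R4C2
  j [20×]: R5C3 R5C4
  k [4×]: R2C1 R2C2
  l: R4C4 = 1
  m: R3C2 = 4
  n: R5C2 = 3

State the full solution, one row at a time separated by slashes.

3 5 1 4 2 / 4 1 2 3 5 / 1 4 5 2 3 / 5 2 3 1 4 / 2 3 4 5 1

C is a freebie, so R3C1 = 1.
M is a freebie, which forces R3C2 = 4.
F is a freebie, leaving R3C5 = 3.
Cage l is given, so R4C4 = 1.
Cage g is given, which forces R5C1 = 2.
Cage n is a single given cell; hence R5C2 = 3.
Cage d's pair has product 15, which forces R1C1 = 3.
3 is placed in column 2, which forces R1C2 = 5.
Column 1 already has 1, which forces R2C1 = 4.
Column 2 already has 4, which forces R2C2 = 1.
The two cells of cage i must have sum 7, leaving R4C1 = 5.
The two cells of cage i must have sum 7, which forces R4C2 = 2.
Cage b needs product 30, so R4C3 = 3.
Cage e's pair has sum 5; hence R4C5 = 4.
Cage e's pair has sum 5, leaving R5C5 = 1.
Cage h has product 8, leaving R1C3 = 1.
Cage h has product 8, leaving R1C4 = 4.
1 is placed in column 5, leaving R1C5 = 2.
Cage a has product 30, which forces R2C4 = 3.
Column 5 already has 2, which forces R2C5 = 5.
Column 4 already has 4; hence R5C4 = 5.
Row 2 now contains 5, leaving R2C3 = 2.
Cage b has product 30, leaving R3C3 = 5.
Column 4 now contains 5, so R3C4 = 2.
Row 5 already has 5; hence R5C3 = 4.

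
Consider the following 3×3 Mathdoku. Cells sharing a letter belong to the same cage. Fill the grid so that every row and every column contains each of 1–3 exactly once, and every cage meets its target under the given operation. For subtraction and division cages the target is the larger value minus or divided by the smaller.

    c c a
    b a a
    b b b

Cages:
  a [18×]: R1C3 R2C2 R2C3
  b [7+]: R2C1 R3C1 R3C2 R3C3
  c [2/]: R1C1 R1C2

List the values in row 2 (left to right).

1 3 2

Cage a has product 18, which forces R1C3 = 3.
Cage b has sum 7, which forces R2C1 = 1.
Cage a has product 18, which forces R2C2 = 3.
Cage a needs product 18, so R2C3 = 2.
2 is placed in column 3, leaving R3C3 = 1.
Column 1 now contains 1, leaving R1C1 = 2.
The two cells of cage c must have quotient 2, so R1C2 = 1.
Cage b needs sum 7, leaving R3C1 = 3.
1 is placed in row 3; hence R3C2 = 2.
Filled in: 2 1 3 / 1 3 2 / 3 2 1.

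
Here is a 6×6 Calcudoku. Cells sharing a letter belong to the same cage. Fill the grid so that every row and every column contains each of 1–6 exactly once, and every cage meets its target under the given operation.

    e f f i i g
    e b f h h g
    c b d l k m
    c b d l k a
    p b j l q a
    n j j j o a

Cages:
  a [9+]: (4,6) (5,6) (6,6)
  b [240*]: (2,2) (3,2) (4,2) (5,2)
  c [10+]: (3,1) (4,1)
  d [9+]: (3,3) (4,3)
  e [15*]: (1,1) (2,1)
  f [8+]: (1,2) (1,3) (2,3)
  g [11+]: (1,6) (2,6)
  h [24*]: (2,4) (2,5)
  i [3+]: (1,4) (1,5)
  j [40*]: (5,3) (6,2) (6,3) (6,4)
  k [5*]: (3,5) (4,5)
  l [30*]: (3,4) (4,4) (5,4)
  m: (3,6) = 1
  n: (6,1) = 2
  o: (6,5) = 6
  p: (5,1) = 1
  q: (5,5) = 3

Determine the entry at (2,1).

M is a freebie, leaving (3,6) = 1.
Cage p is given, so (5,1) = 1.
Cage q is given, leaving (5,5) = 3.
Cage n is a single given cell, leaving (6,1) = 2.
O is a freebie, so (6,5) = 6.
Cage h needs two cells with product 24, so (2,4) = 6.
Column 5 already has 6, leaving (2,5) = 4.
6 is placed in row 2; hence (2,6) = 5.
1 is placed in row 3, so (3,5) = 5.
Cage k's pair has product 5, leaving (4,5) = 1.
The 4 cells of cage j must have product 40; hence (5,3) = 2.
2 is placed in row 5, which forces (5,4) = 5.
2 is placed in row 5, so (5,6) = 4.
Column 6 already has 4, leaving (6,6) = 3.
Cage e needs two cells with product 15, so (1,1) = 5.
Cage i's pair has sum 3, so (1,4) = 1.
Column 5 now contains 1; hence (1,5) = 2.
Column 6 now contains 5; hence (1,6) = 6.
5 is placed in row 2, which forces (2,1) = 3.
5 is placed in row 2; hence (2,2) = 2.
3 is placed in row 2, so (2,3) = 1.
Cage b needs product 240, so (3,2) = 4.
Cage b has product 240, so (4,2) = 5.
Column 6 now contains 3, which forces (4,6) = 2.
Row 5 now contains 4, leaving (5,2) = 6.
Column 2 already has 5; hence (6,2) = 1.
Column 4 now contains 1, which forces (6,4) = 4.
Column 2 now contains 4, so (1,2) = 3.
Cage f needs sum 8, which forces (1,3) = 4.
4 is placed in row 3; hence (3,1) = 6.
Row 3 now contains 6, leaving (3,3) = 3.
Cage l has product 30, so (3,4) = 2.
Cage c needs two cells with sum 10, which forces (4,1) = 4.
Column 3 already has 3, which forces (4,3) = 6.
Row 4 now contains 2, which forces (4,4) = 3.
Row 6 already has 4, which forces (6,3) = 5.
Filled in: 5 3 4 1 2 6 / 3 2 1 6 4 5 / 6 4 3 2 5 1 / 4 5 6 3 1 2 / 1 6 2 5 3 4 / 2 1 5 4 6 3.

3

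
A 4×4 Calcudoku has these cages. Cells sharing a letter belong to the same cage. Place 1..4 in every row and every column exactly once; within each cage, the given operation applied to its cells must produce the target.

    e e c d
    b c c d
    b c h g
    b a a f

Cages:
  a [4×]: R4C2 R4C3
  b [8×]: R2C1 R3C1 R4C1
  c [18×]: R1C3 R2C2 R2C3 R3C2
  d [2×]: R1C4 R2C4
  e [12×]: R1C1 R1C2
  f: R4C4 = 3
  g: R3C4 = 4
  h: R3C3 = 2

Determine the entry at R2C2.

H is a freebie, leaving R3C3 = 2.
Cage g is a single given cell, so R3C4 = 4.
F is a freebie, so R4C4 = 3.
Cage c needs product 18, leaving R2C2 = 2.
Row 2 already has 2, so R2C4 = 1.
Row 3 already has 4, which forces R3C1 = 1.
The 4 cells of cage c must have product 18, which forces R3C2 = 3.
Cage e needs two cells with product 12, so R1C1 = 3.
3 is placed in column 2; hence R1C2 = 4.
The 4 cells of cage c must have product 18; hence R1C3 = 1.
Column 4 now contains 1, so R1C4 = 2.
Row 2 already has 2, leaving R2C1 = 4.
Row 2 already has 1, so R2C3 = 3.
Cage b needs product 8, which forces R4C1 = 2.
4 is placed in column 2, which forces R4C2 = 1.
Column 3 already has 1, so R4C3 = 4.
Filled in: 3 4 1 2 / 4 2 3 1 / 1 3 2 4 / 2 1 4 3.

2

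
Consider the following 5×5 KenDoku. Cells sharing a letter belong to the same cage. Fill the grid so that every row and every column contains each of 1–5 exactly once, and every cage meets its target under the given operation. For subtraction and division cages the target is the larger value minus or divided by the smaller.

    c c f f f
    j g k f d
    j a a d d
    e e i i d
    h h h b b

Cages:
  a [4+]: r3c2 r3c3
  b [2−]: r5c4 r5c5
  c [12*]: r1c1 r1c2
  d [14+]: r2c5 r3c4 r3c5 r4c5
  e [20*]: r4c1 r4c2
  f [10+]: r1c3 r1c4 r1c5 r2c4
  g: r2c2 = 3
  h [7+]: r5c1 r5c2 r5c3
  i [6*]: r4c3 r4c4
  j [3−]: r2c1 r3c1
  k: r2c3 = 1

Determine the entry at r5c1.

1

Cage g is given, leaving r2c2 = 3.
K is a freebie, which forces r2c3 = 1.
3 is placed in column 2; hence r3c2 = 1.
Column 3 already has 1, which forces r3c3 = 3.
Column 3 now contains 3; hence r4c3 = 2.
Row 4 already has 2; hence r4c4 = 3.
Column 3 now contains 2, so r5c3 = 4.
Cage c needs two cells with product 12, which forces r1c1 = 3.
3 is placed in column 2, which forces r1c2 = 4.
Column 3 already has 4; hence r1c3 = 5.
Cage f has sum 10, so r1c4 = 1.
Cage f needs sum 10, leaving r1c5 = 2.
The 4 cells of cage f must have sum 10, so r2c4 = 2.
Cage d needs sum 14; hence r2c5 = 4.
Cage d has sum 14, so r3c4 = 4.
Cage d needs sum 14, which forces r3c5 = 5.
Column 2 already has 4; hence r4c2 = 5.
The 4 cells of cage d must have sum 14, which forces r4c5 = 1.
Cage h has sum 7, leaving r5c1 = 1.
4 is placed in row 5, so r5c2 = 2.
Column 4 now contains 1; hence r5c4 = 5.
Cage b needs two cells with difference 2, leaving r5c5 = 3.
Row 2 already has 2, which forces r2c1 = 5.
Row 3 now contains 5, leaving r3c1 = 2.
Row 4 now contains 5, which forces r4c1 = 4.
Completed grid: 3 4 5 1 2 / 5 3 1 2 4 / 2 1 3 4 5 / 4 5 2 3 1 / 1 2 4 5 3.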